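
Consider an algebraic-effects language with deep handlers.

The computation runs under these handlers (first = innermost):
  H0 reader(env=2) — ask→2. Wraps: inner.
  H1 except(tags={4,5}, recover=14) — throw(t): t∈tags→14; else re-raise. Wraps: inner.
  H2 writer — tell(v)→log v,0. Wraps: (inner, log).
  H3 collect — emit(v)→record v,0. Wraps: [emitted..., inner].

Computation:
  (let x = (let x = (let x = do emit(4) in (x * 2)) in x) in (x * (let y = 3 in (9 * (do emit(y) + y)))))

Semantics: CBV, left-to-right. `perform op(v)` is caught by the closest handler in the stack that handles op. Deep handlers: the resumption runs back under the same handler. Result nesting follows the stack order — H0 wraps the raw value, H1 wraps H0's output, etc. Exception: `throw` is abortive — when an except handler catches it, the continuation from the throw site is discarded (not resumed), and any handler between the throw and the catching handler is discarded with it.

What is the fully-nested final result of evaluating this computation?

Answer: [4, 3, (0, ())]

Working:
emit(4) @ H3 ⇒ out+=4
emit(3) @ H3 ⇒ out+=3
H0 returns 0
H1 returns 0
H2 returns (0, ())
H3 returns [4, 3, (0, ())]
= [4, 3, (0, ())]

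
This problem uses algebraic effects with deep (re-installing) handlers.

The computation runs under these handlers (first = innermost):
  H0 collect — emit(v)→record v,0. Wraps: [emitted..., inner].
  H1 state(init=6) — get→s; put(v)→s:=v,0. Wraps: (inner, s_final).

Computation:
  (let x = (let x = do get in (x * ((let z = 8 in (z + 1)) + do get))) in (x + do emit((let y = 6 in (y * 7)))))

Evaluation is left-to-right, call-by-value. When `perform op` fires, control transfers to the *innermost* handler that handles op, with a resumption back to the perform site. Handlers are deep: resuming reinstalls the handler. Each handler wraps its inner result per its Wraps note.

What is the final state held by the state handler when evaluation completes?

Working:
get @ H1 ⇒ 6
get @ H1 ⇒ 6
emit(42) @ H0 ⇒ out+=42
H0 returns [42, 90]
H1 returns ([42, 90], 6)
= ([42, 90], 6)

Answer: 6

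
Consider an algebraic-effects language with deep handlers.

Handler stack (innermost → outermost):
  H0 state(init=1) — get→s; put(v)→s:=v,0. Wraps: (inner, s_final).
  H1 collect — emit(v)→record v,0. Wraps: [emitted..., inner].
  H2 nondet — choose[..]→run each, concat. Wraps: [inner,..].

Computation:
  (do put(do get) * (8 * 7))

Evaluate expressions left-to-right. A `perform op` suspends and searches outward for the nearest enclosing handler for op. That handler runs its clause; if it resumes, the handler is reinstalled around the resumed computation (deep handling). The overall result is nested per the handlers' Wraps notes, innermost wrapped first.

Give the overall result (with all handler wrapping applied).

Evaluation trace:
get @ H0 ⇒ 1
put(1) @ H0 ⇒ s:=1
H0 returns (0, 1)
H1 returns [(0, 1)]
H2 returns [[(0, 1)]]
= [[(0, 1)]]

Answer: [[(0, 1)]]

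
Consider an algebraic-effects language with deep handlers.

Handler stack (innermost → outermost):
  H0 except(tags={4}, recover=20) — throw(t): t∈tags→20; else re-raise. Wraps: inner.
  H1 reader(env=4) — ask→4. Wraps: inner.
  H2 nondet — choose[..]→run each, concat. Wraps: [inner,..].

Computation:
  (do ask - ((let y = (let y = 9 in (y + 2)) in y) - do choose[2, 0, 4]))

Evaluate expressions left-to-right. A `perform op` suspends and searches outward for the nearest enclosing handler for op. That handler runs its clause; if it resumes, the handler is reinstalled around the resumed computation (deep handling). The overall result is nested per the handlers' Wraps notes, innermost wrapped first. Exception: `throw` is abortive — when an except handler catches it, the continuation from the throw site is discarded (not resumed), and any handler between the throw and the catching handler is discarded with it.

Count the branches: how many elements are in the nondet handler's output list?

Working:
ask @ H1 ⇒ 4
choose[2, 0, 4] @ H2
  branch[0] choose=2:
    H0 returns -5
    H1 returns -5
    H2 returns [-5]
  branch[1] choose=0:
    H0 returns -7
    H1 returns -7
    H2 returns [-7]
  branch[2] choose=4:
    H0 returns -3
    H1 returns -3
    H2 returns [-3]
= [-5, -7, -3]

Answer: 3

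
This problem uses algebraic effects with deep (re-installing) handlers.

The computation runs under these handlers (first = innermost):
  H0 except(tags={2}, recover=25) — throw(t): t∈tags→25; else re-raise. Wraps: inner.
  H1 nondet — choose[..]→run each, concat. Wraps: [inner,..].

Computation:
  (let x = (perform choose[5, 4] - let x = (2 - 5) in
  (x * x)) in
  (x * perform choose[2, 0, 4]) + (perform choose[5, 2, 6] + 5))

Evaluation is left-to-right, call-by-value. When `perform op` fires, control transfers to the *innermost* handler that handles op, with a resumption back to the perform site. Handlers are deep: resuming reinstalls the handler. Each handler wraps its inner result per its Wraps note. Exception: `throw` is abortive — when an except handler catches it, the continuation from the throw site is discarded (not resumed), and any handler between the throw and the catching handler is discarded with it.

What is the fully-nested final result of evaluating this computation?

Evaluation trace:
choose[5, 4] @ H1
  branch[0] choose=5:
    choose[2, 0, 4] @ H1
      branch[0] choose=2:
        choose[5, 2, 6] @ H1
          branch[0] choose=5:
            H0 returns 2
            H1 returns [2]
          branch[1] choose=2:
            H0 returns -1
            H1 returns [-1]
          branch[2] choose=6:
            H0 returns 3
            H1 returns [3]
      branch[1] choose=0:
        choose[5, 2, 6] @ H1
          branch[0] choose=5:
            H0 returns 10
            H1 returns [10]
          branch[1] choose=2:
            H0 returns 7
            H1 returns [7]
          branch[2] choose=6:
            H0 returns 11
            H1 returns [11]
      branch[2] choose=4:
        choose[5, 2, 6] @ H1
          branch[0] choose=5:
            H0 returns -6
            H1 returns [-6]
          branch[1] choose=2:
            H0 returns -9
            H1 returns [-9]
          branch[2] choose=6:
            H0 returns -5
            H1 returns [-5]
  branch[1] choose=4:
    choose[2, 0, 4] @ H1
      branch[0] choose=2:
        choose[5, 2, 6] @ H1
          branch[0] choose=5:
            H0 returns 0
            H1 returns [0]
          branch[1] choose=2:
            H0 returns -3
            H1 returns [-3]
          branch[2] choose=6:
            H0 returns 1
            H1 returns [1]
      branch[1] choose=0:
        choose[5, 2, 6] @ H1
          branch[0] choose=5:
            H0 returns 10
            H1 returns [10]
          branch[1] choose=2:
            H0 returns 7
            H1 returns [7]
          branch[2] choose=6:
            H0 returns 11
            H1 returns [11]
      branch[2] choose=4:
        choose[5, 2, 6] @ H1
          branch[0] choose=5:
            H0 returns -10
            H1 returns [-10]
          branch[1] choose=2:
            H0 returns -13
            H1 returns [-13]
          branch[2] choose=6:
            H0 returns -9
            H1 returns [-9]
= [2, -1, 3, 10, 7, 11, -6, -9, -5, 0, -3, 1, 10, 7, 11, -10, -13, -9]

Answer: [2, -1, 3, 10, 7, 11, -6, -9, -5, 0, -3, 1, 10, 7, 11, -10, -13, -9]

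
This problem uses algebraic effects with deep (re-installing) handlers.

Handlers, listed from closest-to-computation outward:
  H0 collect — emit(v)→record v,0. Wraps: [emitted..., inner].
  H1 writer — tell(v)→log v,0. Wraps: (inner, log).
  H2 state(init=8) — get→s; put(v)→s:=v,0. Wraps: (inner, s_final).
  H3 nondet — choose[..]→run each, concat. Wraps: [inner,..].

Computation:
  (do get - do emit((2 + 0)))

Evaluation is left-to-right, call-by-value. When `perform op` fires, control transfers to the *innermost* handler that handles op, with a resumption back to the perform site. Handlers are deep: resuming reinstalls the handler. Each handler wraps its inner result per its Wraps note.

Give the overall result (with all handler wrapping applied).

Answer: [(([2, 8], ()), 8)]

Step-by-step:
get @ H2 ⇒ 8
emit(2) @ H0 ⇒ out+=2
H0 returns [2, 8]
H1 returns ([2, 8], ())
H2 returns (([2, 8], ()), 8)
H3 returns [(([2, 8], ()), 8)]
= [(([2, 8], ()), 8)]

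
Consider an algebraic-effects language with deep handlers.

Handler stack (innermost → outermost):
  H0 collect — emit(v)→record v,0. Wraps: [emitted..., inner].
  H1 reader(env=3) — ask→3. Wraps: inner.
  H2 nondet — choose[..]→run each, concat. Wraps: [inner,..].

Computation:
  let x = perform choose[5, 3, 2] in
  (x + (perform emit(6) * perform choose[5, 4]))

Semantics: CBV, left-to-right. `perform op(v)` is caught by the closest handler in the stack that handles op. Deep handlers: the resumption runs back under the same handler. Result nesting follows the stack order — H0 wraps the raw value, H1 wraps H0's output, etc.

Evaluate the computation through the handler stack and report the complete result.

Evaluation trace:
choose[5, 3, 2] @ H2
  branch[0] choose=5:
    emit(6) @ H0 ⇒ out+=6
    choose[5, 4] @ H2
      branch[0] choose=5:
        H0 returns [6, 5]
        H1 returns [6, 5]
        H2 returns [[6, 5]]
      branch[1] choose=4:
        H0 returns [6, 5]
        H1 returns [6, 5]
        H2 returns [[6, 5]]
  branch[1] choose=3:
    emit(6) @ H0 ⇒ out+=6
    choose[5, 4] @ H2
      branch[0] choose=5:
        H0 returns [6, 3]
        H1 returns [6, 3]
        H2 returns [[6, 3]]
      branch[1] choose=4:
        H0 returns [6, 3]
        H1 returns [6, 3]
        H2 returns [[6, 3]]
  branch[2] choose=2:
    emit(6) @ H0 ⇒ out+=6
    choose[5, 4] @ H2
      branch[0] choose=5:
        H0 returns [6, 2]
        H1 returns [6, 2]
        H2 returns [[6, 2]]
      branch[1] choose=4:
        H0 returns [6, 2]
        H1 returns [6, 2]
        H2 returns [[6, 2]]
= [[6, 5], [6, 5], [6, 3], [6, 3], [6, 2], [6, 2]]

Answer: [[6, 5], [6, 5], [6, 3], [6, 3], [6, 2], [6, 2]]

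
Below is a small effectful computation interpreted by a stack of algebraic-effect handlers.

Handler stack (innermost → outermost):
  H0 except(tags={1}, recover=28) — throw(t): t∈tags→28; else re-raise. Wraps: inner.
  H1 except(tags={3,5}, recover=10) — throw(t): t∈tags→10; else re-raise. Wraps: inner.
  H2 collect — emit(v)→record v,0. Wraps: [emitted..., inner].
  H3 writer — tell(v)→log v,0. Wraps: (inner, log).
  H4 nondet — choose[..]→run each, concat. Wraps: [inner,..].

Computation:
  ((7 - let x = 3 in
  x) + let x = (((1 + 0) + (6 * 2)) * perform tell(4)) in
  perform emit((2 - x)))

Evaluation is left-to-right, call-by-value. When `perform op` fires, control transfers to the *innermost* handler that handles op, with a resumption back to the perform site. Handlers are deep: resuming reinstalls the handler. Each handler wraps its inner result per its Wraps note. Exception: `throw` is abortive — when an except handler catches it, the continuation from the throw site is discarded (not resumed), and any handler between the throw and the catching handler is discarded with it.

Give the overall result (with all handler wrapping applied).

Answer: [([2, 4], (4))]

Evaluation trace:
tell(4) @ H3 ⇒ log+=4
emit(2) @ H2 ⇒ out+=2
H0 returns 4
H1 returns 4
H2 returns [2, 4]
H3 returns ([2, 4], (4))
H4 returns [([2, 4], (4))]
= [([2, 4], (4))]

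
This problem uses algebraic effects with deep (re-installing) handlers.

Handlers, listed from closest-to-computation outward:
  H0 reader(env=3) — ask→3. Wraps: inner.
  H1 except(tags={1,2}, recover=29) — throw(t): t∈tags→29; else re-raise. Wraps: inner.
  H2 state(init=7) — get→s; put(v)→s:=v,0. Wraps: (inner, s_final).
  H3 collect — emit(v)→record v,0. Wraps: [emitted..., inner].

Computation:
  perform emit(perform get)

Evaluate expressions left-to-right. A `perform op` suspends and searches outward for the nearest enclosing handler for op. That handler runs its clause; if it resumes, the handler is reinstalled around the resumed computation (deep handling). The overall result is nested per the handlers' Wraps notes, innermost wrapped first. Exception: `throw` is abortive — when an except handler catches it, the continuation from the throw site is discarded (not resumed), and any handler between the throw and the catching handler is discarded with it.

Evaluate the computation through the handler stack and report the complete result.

Step-by-step:
get @ H2 ⇒ 7
emit(7) @ H3 ⇒ out+=7
H0 returns 0
H1 returns 0
H2 returns (0, 7)
H3 returns [7, (0, 7)]
= [7, (0, 7)]

Answer: [7, (0, 7)]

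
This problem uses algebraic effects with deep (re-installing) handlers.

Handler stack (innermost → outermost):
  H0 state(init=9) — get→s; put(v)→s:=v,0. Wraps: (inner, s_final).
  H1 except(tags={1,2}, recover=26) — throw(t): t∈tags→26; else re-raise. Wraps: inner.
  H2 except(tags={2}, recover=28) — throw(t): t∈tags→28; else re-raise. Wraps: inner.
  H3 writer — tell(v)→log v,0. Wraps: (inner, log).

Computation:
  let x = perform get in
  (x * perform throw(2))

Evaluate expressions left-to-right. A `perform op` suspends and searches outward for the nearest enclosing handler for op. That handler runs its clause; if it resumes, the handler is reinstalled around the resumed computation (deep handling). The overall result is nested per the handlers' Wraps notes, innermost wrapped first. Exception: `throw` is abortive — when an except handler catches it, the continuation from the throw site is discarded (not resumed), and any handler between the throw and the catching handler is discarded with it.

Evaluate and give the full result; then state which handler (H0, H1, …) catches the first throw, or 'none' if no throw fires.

Step-by-step:
get @ H0 ⇒ 9
throw(2) @ H1 caught ⇒ 26
H2 returns 26
H3 returns (26, ())
= (26, ())

Answer: (26, ()) ; first throw caught by: H1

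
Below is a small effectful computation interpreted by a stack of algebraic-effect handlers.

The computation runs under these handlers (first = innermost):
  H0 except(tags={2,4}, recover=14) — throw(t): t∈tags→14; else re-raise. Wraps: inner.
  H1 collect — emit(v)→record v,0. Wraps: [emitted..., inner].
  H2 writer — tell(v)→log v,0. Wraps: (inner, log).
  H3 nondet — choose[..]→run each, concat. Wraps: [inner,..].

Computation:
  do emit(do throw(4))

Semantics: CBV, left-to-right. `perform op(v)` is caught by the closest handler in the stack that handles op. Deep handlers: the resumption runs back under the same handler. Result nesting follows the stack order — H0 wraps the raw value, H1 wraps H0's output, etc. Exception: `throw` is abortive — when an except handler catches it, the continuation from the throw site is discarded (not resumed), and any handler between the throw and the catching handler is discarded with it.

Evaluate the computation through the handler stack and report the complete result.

Answer: [([14], ())]

Working:
throw(4) @ H0 caught ⇒ 14
H1 returns [14]
H2 returns ([14], ())
H3 returns [([14], ())]
= [([14], ())]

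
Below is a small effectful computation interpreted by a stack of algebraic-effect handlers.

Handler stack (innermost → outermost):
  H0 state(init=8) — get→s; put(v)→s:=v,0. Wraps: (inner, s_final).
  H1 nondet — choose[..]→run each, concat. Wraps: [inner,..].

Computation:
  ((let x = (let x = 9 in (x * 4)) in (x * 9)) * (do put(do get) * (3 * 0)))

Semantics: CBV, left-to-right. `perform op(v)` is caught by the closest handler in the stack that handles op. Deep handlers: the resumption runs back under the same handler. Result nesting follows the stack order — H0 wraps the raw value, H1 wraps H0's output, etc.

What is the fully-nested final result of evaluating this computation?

Answer: [(0, 8)]

Evaluation trace:
get @ H0 ⇒ 8
put(8) @ H0 ⇒ s:=8
H0 returns (0, 8)
H1 returns [(0, 8)]
= [(0, 8)]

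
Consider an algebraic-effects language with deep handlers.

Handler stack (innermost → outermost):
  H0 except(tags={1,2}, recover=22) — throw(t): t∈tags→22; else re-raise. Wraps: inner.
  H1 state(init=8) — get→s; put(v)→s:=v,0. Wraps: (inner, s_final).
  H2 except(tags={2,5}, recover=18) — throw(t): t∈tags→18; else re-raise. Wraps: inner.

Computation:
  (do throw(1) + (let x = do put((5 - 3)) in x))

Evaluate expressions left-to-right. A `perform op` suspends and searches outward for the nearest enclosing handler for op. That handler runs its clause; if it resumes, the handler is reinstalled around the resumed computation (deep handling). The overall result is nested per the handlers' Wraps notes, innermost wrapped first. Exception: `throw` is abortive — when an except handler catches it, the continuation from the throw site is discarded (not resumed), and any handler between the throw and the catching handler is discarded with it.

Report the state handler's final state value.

Evaluation trace:
throw(1) @ H0 caught ⇒ 22
H1 returns (22, 8)
H2 returns (22, 8)
= (22, 8)

Answer: 8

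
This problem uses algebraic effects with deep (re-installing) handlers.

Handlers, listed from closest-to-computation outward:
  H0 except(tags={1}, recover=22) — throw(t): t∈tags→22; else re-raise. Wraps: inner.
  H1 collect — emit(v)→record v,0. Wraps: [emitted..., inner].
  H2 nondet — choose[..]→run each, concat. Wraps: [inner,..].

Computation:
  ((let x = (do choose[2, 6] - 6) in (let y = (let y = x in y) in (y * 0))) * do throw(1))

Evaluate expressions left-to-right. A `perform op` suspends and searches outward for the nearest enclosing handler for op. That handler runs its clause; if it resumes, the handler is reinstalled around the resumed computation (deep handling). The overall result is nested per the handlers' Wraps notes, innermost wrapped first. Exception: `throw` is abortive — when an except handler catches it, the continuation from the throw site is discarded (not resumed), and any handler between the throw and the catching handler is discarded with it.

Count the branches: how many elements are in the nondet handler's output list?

Answer: 2

Working:
choose[2, 6] @ H2
  branch[0] choose=2:
    throw(1) @ H0 caught ⇒ 22
    H1 returns [22]
    H2 returns [[22]]
  branch[1] choose=6:
    throw(1) @ H0 caught ⇒ 22
    H1 returns [22]
    H2 returns [[22]]
= [[22], [22]]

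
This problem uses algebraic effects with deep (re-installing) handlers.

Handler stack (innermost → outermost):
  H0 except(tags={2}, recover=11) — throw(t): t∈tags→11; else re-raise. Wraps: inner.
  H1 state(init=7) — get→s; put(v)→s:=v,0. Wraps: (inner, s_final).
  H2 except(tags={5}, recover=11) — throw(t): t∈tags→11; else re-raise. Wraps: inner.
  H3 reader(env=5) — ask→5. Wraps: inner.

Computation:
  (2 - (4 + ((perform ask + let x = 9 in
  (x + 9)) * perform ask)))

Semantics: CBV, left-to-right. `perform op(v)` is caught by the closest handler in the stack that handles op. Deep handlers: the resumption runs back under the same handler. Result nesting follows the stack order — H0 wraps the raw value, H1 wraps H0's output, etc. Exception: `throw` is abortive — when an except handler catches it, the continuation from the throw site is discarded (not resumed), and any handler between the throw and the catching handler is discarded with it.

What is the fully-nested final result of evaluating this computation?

Evaluation trace:
ask @ H3 ⇒ 5
ask @ H3 ⇒ 5
H0 returns -117
H1 returns (-117, 7)
H2 returns (-117, 7)
H3 returns (-117, 7)
= (-117, 7)

Answer: (-117, 7)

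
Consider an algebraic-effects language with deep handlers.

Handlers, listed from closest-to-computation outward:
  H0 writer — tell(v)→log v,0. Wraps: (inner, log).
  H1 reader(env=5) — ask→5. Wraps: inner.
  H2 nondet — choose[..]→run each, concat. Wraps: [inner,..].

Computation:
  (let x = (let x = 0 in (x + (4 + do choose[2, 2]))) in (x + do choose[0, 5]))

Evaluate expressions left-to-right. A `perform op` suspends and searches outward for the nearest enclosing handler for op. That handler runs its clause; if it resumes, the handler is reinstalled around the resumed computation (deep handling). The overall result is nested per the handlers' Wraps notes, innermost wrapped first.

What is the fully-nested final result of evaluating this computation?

Answer: [(6, ()), (11, ()), (6, ()), (11, ())]

Evaluation trace:
choose[2, 2] @ H2
  branch[0] choose=2:
    choose[0, 5] @ H2
      branch[0] choose=0:
        H0 returns (6, ())
        H1 returns (6, ())
        H2 returns [(6, ())]
      branch[1] choose=5:
        H0 returns (11, ())
        H1 returns (11, ())
        H2 returns [(11, ())]
  branch[1] choose=2:
    choose[0, 5] @ H2
      branch[0] choose=0:
        H0 returns (6, ())
        H1 returns (6, ())
        H2 returns [(6, ())]
      branch[1] choose=5:
        H0 returns (11, ())
        H1 returns (11, ())
        H2 returns [(11, ())]
= [(6, ()), (11, ()), (6, ()), (11, ())]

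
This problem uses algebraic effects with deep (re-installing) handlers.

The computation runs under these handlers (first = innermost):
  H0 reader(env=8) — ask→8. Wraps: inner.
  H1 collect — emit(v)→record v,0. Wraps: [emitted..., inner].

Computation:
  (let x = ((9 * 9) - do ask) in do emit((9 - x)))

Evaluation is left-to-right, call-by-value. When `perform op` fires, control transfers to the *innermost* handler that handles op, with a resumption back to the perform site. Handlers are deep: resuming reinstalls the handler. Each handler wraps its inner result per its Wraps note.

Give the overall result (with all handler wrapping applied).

Answer: [-64, 0]

Step-by-step:
ask @ H0 ⇒ 8
emit(-64) @ H1 ⇒ out+=-64
H0 returns 0
H1 returns [-64, 0]
= [-64, 0]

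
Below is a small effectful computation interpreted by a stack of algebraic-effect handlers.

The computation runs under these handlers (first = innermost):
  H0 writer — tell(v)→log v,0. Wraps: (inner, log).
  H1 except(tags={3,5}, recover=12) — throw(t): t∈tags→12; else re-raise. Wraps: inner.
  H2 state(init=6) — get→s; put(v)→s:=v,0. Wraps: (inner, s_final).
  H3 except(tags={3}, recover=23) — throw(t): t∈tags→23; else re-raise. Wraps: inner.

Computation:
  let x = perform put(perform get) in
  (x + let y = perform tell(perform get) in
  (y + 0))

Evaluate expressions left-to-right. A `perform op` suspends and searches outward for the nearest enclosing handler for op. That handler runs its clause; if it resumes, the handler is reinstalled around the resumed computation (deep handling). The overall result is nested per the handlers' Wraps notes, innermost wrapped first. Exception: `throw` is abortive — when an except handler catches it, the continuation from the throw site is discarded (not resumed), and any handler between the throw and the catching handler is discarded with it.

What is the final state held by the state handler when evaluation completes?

Answer: 6

Evaluation trace:
get @ H2 ⇒ 6
put(6) @ H2 ⇒ s:=6
get @ H2 ⇒ 6
tell(6) @ H0 ⇒ log+=6
H0 returns (0, (6))
H1 returns (0, (6))
H2 returns ((0, (6)), 6)
H3 returns ((0, (6)), 6)
= ((0, (6)), 6)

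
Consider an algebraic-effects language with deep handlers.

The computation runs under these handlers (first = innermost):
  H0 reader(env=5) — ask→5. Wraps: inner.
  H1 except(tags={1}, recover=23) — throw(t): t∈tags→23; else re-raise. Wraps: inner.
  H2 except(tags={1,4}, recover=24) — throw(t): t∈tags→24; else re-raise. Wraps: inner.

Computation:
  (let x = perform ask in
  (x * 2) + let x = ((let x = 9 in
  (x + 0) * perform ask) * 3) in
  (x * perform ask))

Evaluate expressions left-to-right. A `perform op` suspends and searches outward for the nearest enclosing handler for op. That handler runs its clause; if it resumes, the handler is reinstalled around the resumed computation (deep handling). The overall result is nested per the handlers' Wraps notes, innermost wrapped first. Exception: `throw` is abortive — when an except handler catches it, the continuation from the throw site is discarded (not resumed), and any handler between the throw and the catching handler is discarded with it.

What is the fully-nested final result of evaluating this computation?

Answer: 685

Working:
ask @ H0 ⇒ 5
ask @ H0 ⇒ 5
ask @ H0 ⇒ 5
H0 returns 685
H1 returns 685
H2 returns 685
= 685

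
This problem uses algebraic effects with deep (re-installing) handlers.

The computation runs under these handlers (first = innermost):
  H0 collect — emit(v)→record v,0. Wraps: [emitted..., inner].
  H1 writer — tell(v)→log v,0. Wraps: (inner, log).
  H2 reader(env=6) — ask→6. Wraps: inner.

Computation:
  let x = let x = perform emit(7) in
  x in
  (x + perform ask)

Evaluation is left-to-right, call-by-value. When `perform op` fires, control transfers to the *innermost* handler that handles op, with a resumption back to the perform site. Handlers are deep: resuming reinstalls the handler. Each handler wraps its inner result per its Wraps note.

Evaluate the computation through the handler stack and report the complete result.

Step-by-step:
emit(7) @ H0 ⇒ out+=7
ask @ H2 ⇒ 6
H0 returns [7, 6]
H1 returns ([7, 6], ())
H2 returns ([7, 6], ())
= ([7, 6], ())

Answer: ([7, 6], ())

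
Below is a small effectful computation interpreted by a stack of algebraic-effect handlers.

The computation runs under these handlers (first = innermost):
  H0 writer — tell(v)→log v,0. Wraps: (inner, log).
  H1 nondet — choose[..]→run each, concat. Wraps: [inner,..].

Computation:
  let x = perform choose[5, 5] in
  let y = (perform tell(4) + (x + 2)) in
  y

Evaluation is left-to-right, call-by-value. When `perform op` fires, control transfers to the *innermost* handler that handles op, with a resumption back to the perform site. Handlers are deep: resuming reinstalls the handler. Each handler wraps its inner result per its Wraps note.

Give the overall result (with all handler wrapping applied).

Evaluation trace:
choose[5, 5] @ H1
  branch[0] choose=5:
    tell(4) @ H0 ⇒ log+=4
    H0 returns (7, (4))
    H1 returns [(7, (4))]
  branch[1] choose=5:
    tell(4) @ H0 ⇒ log+=4
    H0 returns (7, (4))
    H1 returns [(7, (4))]
= [(7, (4)), (7, (4))]

Answer: [(7, (4)), (7, (4))]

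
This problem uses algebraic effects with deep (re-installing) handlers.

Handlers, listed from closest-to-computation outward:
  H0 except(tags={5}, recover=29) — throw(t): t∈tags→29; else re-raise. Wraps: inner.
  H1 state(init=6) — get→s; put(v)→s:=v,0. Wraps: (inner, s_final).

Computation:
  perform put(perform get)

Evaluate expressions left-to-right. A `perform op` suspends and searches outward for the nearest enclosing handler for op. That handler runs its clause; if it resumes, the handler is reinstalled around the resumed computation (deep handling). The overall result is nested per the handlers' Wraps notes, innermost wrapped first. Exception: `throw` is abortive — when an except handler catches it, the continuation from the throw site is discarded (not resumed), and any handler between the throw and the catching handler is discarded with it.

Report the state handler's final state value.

Answer: 6

Step-by-step:
get @ H1 ⇒ 6
put(6) @ H1 ⇒ s:=6
H0 returns 0
H1 returns (0, 6)
= (0, 6)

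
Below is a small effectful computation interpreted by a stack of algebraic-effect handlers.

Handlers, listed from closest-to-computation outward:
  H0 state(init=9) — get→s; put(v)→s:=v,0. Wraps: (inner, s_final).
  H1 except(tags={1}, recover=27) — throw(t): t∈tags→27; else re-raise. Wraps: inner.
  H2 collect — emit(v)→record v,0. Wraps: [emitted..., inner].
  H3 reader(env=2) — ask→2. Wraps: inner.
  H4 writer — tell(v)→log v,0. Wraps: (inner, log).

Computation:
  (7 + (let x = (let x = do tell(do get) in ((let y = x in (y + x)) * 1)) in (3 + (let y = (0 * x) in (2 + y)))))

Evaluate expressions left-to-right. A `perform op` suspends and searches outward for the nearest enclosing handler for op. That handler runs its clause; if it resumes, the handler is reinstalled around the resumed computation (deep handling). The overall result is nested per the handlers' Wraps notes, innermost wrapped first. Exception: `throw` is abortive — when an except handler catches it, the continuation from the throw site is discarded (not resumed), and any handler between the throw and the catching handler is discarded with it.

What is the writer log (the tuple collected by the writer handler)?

Answer: (9)

Step-by-step:
get @ H0 ⇒ 9
tell(9) @ H4 ⇒ log+=9
H0 returns (12, 9)
H1 returns (12, 9)
H2 returns [(12, 9)]
H3 returns [(12, 9)]
H4 returns ([(12, 9)], (9))
= ([(12, 9)], (9))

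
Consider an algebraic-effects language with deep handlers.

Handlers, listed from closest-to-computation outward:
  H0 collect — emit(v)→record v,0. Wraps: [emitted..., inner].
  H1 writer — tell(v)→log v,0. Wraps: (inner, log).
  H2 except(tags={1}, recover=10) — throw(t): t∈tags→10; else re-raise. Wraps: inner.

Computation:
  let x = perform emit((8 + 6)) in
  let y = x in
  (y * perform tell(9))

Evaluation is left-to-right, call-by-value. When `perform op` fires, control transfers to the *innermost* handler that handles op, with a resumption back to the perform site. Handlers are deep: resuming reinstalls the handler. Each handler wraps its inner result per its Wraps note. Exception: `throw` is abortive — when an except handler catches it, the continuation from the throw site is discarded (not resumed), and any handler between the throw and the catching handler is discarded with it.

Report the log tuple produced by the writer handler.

Answer: (9)

Working:
emit(14) @ H0 ⇒ out+=14
tell(9) @ H1 ⇒ log+=9
H0 returns [14, 0]
H1 returns ([14, 0], (9))
H2 returns ([14, 0], (9))
= ([14, 0], (9))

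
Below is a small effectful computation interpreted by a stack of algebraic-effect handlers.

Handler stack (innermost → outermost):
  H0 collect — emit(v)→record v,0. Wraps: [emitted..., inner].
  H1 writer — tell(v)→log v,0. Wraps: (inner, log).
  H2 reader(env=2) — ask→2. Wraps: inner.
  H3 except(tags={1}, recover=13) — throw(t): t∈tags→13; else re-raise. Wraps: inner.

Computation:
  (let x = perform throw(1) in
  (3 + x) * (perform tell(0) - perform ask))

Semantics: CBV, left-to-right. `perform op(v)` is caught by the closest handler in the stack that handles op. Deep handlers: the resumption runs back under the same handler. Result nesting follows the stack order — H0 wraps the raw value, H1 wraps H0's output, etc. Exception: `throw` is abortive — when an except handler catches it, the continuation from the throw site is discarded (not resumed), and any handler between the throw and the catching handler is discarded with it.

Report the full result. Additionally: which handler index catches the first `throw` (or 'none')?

Answer: 13 ; first throw caught by: H3

Evaluation trace:
throw(1) @ H3 caught ⇒ 13
= 13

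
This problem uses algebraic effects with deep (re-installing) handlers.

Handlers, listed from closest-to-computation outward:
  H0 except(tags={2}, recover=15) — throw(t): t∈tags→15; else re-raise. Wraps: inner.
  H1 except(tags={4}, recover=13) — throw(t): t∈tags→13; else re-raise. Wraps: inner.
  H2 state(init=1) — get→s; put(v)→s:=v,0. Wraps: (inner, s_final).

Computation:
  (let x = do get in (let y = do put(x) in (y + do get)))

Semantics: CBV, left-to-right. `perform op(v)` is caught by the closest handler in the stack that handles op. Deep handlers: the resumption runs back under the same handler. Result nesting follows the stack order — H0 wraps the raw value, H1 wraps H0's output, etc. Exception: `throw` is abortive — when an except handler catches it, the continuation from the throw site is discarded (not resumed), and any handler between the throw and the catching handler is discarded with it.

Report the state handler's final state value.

Answer: 1

Working:
get @ H2 ⇒ 1
put(1) @ H2 ⇒ s:=1
get @ H2 ⇒ 1
H0 returns 1
H1 returns 1
H2 returns (1, 1)
= (1, 1)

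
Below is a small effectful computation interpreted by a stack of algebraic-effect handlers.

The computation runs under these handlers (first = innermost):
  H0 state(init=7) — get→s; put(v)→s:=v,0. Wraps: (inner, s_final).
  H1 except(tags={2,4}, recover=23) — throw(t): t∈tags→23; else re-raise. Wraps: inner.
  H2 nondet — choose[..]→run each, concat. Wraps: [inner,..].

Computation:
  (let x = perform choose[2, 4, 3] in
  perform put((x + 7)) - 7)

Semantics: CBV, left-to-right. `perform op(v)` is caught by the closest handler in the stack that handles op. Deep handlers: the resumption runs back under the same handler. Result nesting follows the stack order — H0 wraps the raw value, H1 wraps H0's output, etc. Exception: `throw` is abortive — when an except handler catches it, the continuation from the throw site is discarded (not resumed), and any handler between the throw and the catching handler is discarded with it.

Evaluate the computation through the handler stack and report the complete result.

Working:
choose[2, 4, 3] @ H2
  branch[0] choose=2:
    put(9) @ H0 ⇒ s:=9
    H0 returns (-7, 9)
    H1 returns (-7, 9)
    H2 returns [(-7, 9)]
  branch[1] choose=4:
    put(11) @ H0 ⇒ s:=11
    H0 returns (-7, 11)
    H1 returns (-7, 11)
    H2 returns [(-7, 11)]
  branch[2] choose=3:
    put(10) @ H0 ⇒ s:=10
    H0 returns (-7, 10)
    H1 returns (-7, 10)
    H2 returns [(-7, 10)]
= [(-7, 9), (-7, 11), (-7, 10)]

Answer: [(-7, 9), (-7, 11), (-7, 10)]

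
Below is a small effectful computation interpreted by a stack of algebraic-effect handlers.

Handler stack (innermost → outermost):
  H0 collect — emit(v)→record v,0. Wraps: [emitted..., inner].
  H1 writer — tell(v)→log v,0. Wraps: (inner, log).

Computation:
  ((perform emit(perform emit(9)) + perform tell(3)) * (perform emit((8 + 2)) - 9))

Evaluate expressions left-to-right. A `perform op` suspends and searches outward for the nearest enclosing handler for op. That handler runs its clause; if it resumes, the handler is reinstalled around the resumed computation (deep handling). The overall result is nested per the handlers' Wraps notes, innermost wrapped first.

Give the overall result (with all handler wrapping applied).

Step-by-step:
emit(9) @ H0 ⇒ out+=9
emit(0) @ H0 ⇒ out+=0
tell(3) @ H1 ⇒ log+=3
emit(10) @ H0 ⇒ out+=10
H0 returns [9, 0, 10, 0]
H1 returns ([9, 0, 10, 0], (3))
= ([9, 0, 10, 0], (3))

Answer: ([9, 0, 10, 0], (3))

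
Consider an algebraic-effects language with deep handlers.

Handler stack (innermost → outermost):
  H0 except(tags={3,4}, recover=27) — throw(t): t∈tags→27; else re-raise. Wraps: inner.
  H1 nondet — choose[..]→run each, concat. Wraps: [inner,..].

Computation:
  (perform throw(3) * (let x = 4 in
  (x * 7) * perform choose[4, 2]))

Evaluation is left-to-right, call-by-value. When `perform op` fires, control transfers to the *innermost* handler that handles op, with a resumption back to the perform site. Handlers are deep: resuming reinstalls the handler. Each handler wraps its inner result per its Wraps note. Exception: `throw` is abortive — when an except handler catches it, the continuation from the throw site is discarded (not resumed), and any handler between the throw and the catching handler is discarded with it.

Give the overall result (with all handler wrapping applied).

Step-by-step:
throw(3) @ H0 caught ⇒ 27
H1 returns [27]
= [27]

Answer: [27]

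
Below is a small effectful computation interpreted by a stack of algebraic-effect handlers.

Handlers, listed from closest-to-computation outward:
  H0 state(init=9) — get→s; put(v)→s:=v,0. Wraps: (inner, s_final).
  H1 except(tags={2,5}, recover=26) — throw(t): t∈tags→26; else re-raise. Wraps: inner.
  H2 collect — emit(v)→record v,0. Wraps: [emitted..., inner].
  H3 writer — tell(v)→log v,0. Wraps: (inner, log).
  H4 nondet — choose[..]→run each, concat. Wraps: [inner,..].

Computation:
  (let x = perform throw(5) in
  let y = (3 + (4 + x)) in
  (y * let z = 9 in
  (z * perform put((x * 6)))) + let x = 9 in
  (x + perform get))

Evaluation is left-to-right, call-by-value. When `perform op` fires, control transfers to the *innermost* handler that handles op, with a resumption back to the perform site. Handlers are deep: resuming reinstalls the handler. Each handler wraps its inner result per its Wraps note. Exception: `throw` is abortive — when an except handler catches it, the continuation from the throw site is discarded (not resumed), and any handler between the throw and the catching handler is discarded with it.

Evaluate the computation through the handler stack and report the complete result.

Answer: [([26], ())]

Step-by-step:
throw(5) @ H1 caught ⇒ 26
H2 returns [26]
H3 returns ([26], ())
H4 returns [([26], ())]
= [([26], ())]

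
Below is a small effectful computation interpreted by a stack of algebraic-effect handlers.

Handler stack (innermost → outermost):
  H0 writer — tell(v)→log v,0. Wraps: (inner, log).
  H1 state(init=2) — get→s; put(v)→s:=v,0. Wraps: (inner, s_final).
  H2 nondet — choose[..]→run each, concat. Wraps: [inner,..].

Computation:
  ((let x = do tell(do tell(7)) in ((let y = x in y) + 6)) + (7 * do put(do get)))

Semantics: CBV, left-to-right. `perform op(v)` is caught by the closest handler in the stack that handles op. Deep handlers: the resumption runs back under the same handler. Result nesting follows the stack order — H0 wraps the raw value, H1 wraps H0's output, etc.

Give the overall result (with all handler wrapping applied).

Answer: [((6, (7, 0)), 2)]

Working:
tell(7) @ H0 ⇒ log+=7
tell(0) @ H0 ⇒ log+=0
get @ H1 ⇒ 2
put(2) @ H1 ⇒ s:=2
H0 returns (6, (7, 0))
H1 returns ((6, (7, 0)), 2)
H2 returns [((6, (7, 0)), 2)]
= [((6, (7, 0)), 2)]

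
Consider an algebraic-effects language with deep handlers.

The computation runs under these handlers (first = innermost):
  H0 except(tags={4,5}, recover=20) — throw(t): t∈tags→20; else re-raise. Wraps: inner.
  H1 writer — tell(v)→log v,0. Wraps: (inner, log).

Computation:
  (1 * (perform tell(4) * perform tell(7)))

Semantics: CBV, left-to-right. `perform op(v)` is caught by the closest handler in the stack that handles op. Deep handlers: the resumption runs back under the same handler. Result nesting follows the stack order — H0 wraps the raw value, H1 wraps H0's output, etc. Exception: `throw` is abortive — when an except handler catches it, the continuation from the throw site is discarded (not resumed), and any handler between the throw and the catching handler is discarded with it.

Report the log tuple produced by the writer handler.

Evaluation trace:
tell(4) @ H1 ⇒ log+=4
tell(7) @ H1 ⇒ log+=7
H0 returns 0
H1 returns (0, (4, 7))
= (0, (4, 7))

Answer: (4, 7)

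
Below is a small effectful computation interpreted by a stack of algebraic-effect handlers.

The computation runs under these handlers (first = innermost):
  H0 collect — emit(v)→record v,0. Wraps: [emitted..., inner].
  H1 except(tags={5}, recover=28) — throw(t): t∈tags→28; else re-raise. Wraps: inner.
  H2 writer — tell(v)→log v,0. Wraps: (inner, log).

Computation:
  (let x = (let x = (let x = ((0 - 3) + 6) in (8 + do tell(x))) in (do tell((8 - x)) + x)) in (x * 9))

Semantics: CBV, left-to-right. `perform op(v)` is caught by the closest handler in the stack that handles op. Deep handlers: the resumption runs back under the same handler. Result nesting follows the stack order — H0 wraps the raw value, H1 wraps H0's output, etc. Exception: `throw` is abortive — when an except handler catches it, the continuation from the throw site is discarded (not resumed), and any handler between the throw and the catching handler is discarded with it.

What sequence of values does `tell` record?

Working:
tell(3) @ H2 ⇒ log+=3
tell(0) @ H2 ⇒ log+=0
H0 returns [72]
H1 returns [72]
H2 returns ([72], (3, 0))
= ([72], (3, 0))

Answer: (3, 0)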